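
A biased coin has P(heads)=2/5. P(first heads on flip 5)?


Geometric: P(X=5) = (1-p)^(k-1)×p = (3/5)^4×2/5 = 162/3125

P(X=5) = 162/3125 ≈ 5.18%


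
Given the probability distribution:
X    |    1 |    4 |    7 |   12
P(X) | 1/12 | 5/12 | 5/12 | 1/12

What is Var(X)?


E[X] = 17/3
E[X²] = 235/6
Var(X) = E[X²] - (E[X])² = 235/6 - 289/9 = 127/18

Var(X) = 127/18 ≈ 7.0556


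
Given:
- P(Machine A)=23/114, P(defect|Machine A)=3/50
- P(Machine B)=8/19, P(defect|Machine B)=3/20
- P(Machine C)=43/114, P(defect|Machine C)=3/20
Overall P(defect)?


P(B) = Σ P(B|Aᵢ)×P(Aᵢ)
  3/50×23/114 = 23/1900
  3/20×8/19 = 6/95
  3/20×43/114 = 43/760
Sum = 501/3800

P(defect) = 501/3800 ≈ 13.18%


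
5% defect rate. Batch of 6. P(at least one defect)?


P(all good) = (19/20)^6 = 47045881/64000000
P(≥1 defect) = 16954119/64000000

P = 16954119/64000000 ≈ 26.49%


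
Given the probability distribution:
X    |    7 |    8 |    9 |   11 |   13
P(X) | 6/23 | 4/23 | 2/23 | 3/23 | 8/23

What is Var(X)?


E[X] = 229/23
E[X²] = 2427/23
Var(X) = E[X²] - (E[X])² = 2427/23 - 52441/529 = 3380/529

Var(X) = 3380/529 ≈ 6.3894


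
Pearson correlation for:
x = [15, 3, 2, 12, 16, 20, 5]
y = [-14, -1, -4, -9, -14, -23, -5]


n=7, Σx=73, Σy=-70, Σxy=-1038, Σx²=1063, Σy²=1044
r = (7×(-1038) - 73×(-70))/√((7×1063 - 73²)(7×1044 - (-70)²))
= -2156/√(2112×2408) = -2156/√5085696 ≈ -2156/2255.1488 ≈ -0.9560

r ≈ -0.9560


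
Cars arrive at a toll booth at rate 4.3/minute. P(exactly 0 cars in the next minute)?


Poisson(λ=4.3): P(X=0) = e^(-λ)×λ^k/k!
= e^(-4.3) × 4.3^0 / 0!
≈ 0.01356855901 × 1 / 1 ≈ 0.013569

P(X=0) ≈ 0.013569 ≈ 1.36%


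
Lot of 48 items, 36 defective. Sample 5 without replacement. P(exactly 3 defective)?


Hypergeometric: C(36,3)×C(12,2)/C(48,5)
= 7140×66/1712304 = 595/2162

P(X=3) = 595/2162 ≈ 27.52%


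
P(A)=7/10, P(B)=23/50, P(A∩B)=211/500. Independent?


P(A)×P(B) = 161/500
P(A∩B) = 211/500
Not equal → NOT independent

No, not independent


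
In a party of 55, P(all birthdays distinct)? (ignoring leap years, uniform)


P(all different) = Π(365-i)/365 for i=0..54
= (365/365)×(364/365)×...×(311/365)
= 0.013738

P ≈ 0.0137 ≈ 1.37%


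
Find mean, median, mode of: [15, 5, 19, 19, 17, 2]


Sorted: [2, 5, 15, 17, 19, 19]
Mean = 77/6
Median = 16
Freq: {15: 1, 5: 1, 19: 2, 17: 1, 2: 1}
Mode: [19]

Mean=77/6, Median=16, Mode=19


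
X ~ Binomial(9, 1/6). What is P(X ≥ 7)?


P(X ≥ 7) = Σ P(X=i) for i=7..9
P(X=7) = 25/279936
P(X=8) = 5/1119744
P(X=9) = 1/10077696
Sum = 473/5038848

P(X ≥ 7) = 473/5038848 ≈ 0.01%


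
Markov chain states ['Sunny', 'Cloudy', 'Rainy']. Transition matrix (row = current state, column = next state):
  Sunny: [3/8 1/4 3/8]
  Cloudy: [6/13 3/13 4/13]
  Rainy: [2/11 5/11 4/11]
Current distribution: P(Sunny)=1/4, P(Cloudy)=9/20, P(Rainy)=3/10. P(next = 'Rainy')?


P(next=Rainy) = Σᵢ P(now=i)×P(i→Rainy)
= 1/4×3/8 + 9/20×4/13 + 3/10×4/11
= 3/32 + 9/65 + 6/55 = 7809/22880

P = 7809/22880 ≈ 0.3413


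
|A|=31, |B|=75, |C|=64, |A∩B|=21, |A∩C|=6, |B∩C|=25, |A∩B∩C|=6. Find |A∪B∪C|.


|A∪B∪C| = 31+75+64-21-6-25+6 = 124

|A∪B∪C| = 124


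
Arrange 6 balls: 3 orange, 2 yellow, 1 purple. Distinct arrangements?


6!/(3!×2!×1!) = 60

60


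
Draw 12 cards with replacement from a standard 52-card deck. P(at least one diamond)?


P(not a diamond) = 39/52 = 3/4
P(none in 12 draws) = (3/4)^12 = 531441/16777216
P(≥1 diamond) = 1 - 531441/16777216 = 16245775/16777216

P = 16245775/16777216 ≈ 96.83%


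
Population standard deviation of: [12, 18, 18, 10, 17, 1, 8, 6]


Mean = 90/8 = 45/4
  (12-45/4)²=9/16
  (18-45/4)²=729/16
  (18-45/4)²=729/16
  (10-45/4)²=25/16
  (17-45/4)²=529/16
  (1-45/4)²=1681/16
  (8-45/4)²=169/16
  (6-45/4)²=441/16
Σ(x-μ)² = 539/2
σ² = (539/2)/8 = 539/16

σ = √(539/16) ≈ 5.8041


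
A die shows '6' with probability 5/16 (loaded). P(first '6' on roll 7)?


Geometric: P(X=7) = (1-p)^(k-1)×p = (11/16)^6×5/16 = 8857805/268435456

P(X=7) = 8857805/268435456 ≈ 3.30%


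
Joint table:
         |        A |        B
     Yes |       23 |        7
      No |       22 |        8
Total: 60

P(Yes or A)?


P(Yes∨A) = P(Yes) + P(A) - P(Yes∧A)
= (30 + 45 - 23)/60 = 52/60 = 13/15

P = 13/15 ≈ 86.67%


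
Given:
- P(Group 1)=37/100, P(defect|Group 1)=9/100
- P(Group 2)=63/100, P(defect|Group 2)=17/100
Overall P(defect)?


P(B) = Σ P(B|Aᵢ)×P(Aᵢ)
  9/100×37/100 = 333/10000
  17/100×63/100 = 1071/10000
Sum = 351/2500

P(defect) = 351/2500 ≈ 14.04%


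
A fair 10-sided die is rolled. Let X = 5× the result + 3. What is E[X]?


E[die] = (1+10)/2 = 11/2
E[X] = 5×11/2 + 3 = 61/2

E[X] = 61/2


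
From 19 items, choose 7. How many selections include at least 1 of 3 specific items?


Complement: C(19,7) - C(16,7) = 50388 - 11440 = 38948

38948


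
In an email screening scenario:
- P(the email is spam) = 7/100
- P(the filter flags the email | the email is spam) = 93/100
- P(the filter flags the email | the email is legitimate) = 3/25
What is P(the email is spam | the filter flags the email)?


Using Bayes' theorem:
P(A|B) = P(B|A)·P(A) / P(B)

P(the filter flags the email) = 93/100 × 7/100 + 3/25 × 93/100
= 651/10000 + 279/2500 = 1767/10000

P(the email is spam|the filter flags the email) = (651/10000) / (1767/10000) = 7/19

P(the email is spam|the filter flags the email) = 7/19 ≈ 36.84%


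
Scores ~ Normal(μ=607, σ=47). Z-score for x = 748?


z = (x - μ)/σ = (748 - 607)/47 = 3.0

z = 3.0


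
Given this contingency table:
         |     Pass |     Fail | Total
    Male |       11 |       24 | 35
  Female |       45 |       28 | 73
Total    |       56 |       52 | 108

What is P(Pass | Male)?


P(Pass | Male) = 11/(11+24) = 11/35

P(Pass|Male) = 11/35 ≈ 31.43%


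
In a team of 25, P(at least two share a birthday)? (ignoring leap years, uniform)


P(all different) = Π(365-i)/365 for i=0..24
= 0.431300
P(match) = 1 - 0.431300 = 0.568700

P ≈ 0.5687 ≈ 56.87%


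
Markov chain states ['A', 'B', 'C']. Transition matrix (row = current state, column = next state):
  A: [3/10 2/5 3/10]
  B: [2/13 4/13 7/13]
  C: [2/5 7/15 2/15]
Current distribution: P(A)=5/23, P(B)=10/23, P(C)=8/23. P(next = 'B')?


P(next=B) = Σᵢ P(now=i)×P(i→B)
= 5/23×2/5 + 10/23×4/13 + 8/23×7/15
= 2/23 + 40/299 + 56/345 = 1718/4485

P = 1718/4485 ≈ 0.3831


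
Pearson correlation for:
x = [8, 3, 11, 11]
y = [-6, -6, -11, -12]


n=4, Σx=33, Σy=-35, Σxy=-319, Σx²=315, Σy²=337
r = (4×(-319) - 33×(-35))/√((4×315 - 33²)(4×337 - (-35)²))
= -121/√(171×123) = -121/√21033 ≈ -121/145.0276 ≈ -0.8343

r ≈ -0.8343


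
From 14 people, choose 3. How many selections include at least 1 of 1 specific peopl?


Complement: C(14,3) - C(13,3) = 364 - 286 = 78

78


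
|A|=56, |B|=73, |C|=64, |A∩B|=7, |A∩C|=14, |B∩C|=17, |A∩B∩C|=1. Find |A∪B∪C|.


|A∪B∪C| = 56+73+64-7-14-17+1 = 156

|A∪B∪C| = 156


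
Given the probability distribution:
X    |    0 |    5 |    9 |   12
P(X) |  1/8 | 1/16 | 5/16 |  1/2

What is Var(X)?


E[X] = 73/8
E[X²] = 791/8
Var(X) = E[X²] - (E[X])² = 791/8 - 5329/64 = 999/64

Var(X) = 999/64 ≈ 15.6094


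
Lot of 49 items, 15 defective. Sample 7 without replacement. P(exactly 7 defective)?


Hypergeometric: C(15,7)×C(34,0)/C(49,7)
= 6435×1/85900584 = 195/2603048

P(X=7) = 195/2603048 ≈ 0.01%


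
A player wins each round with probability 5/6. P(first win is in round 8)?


Geometric: P(X=8) = (1-p)^(k-1)×p = (1/6)^7×5/6 = 5/1679616

P(X=8) = 5/1679616 ≈ 0.00%


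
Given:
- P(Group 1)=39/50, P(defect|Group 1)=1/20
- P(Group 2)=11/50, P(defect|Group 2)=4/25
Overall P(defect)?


P(B) = Σ P(B|Aᵢ)×P(Aᵢ)
  1/20×39/50 = 39/1000
  4/25×11/50 = 22/625
Sum = 371/5000

P(defect) = 371/5000 ≈ 7.42%


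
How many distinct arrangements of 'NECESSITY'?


Letters: 9, freq: {'N': 1, 'E': 2, 'C': 1, 'S': 2, 'I': 1, 'T': 1, 'Y': 1}
9!/(1!×2!×1!×2!×1!×1!×1!) = 362880/4 = 90720

90720


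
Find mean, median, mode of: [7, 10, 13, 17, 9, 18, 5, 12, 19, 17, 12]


Sorted: [5, 7, 9, 10, 12, 12, 13, 17, 17, 18, 19]
Mean = 139/11
Median = 12
Freq: {7: 1, 10: 1, 13: 1, 17: 2, 9: 1, 18: 1, 5: 1, 12: 2, 19: 1}
Mode: [12, 17]

Mean=139/11, Median=12, Mode=[12, 17]


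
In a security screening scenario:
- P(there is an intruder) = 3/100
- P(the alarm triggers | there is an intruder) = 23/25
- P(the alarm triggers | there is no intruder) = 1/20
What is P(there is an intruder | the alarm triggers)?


Using Bayes' theorem:
P(A|B) = P(B|A)·P(A) / P(B)

P(the alarm triggers) = 23/25 × 3/100 + 1/20 × 97/100
= 69/2500 + 97/2000 = 761/10000

P(there is an intruder|the alarm triggers) = (69/2500) / (761/10000) = 276/761

P(there is an intruder|the alarm triggers) = 276/761 ≈ 36.27%


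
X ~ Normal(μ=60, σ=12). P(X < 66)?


z = (66-60)/12 = 0.5
P(Z < 0.5) = 0.6915

P(X < 66) ≈ 0.6915


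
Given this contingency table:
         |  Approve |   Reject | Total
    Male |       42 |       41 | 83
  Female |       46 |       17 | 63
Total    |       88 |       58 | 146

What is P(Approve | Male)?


P(Approve | Male) = 42/(42+41) = 42/83

P(Approve|Male) = 42/83 ≈ 50.60%


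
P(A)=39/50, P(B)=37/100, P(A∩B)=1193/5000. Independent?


P(A)×P(B) = 1443/5000
P(A∩B) = 1193/5000
Not equal → NOT independent

No, not independent


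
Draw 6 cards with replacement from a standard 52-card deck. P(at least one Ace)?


P(not a Ace) = 48/52 = 12/13
P(none in 6 draws) = (12/13)^6 = 2985984/4826809
P(≥1 Ace) = 1 - 2985984/4826809 = 1840825/4826809

P = 1840825/4826809 ≈ 38.14%


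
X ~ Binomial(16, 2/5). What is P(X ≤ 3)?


P(X ≤ 3) = Σ P(X=i) for i=0..3
P(X=0) = 43046721/152587890625
P(X=1) = 459165024/152587890625
P(X=2) = 459165024/30517578125
P(X=3) = 1428513408/30517578125
Sum = 1988120781/30517578125

P(X ≤ 3) = 1988120781/30517578125 ≈ 6.51%


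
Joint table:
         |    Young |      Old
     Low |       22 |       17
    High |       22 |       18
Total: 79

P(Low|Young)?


P(Low|Young) = 22/(22+22) = 22/44 = 1/2

P = 1/2 ≈ 50.00%


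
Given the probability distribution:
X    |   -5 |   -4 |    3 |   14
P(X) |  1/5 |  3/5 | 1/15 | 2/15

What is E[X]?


E[X] = Σ x·P(X=x)
= (-5)×(1/5) + (-4)×(3/5) + (3)×(1/15) + (14)×(2/15)
= -4/3

E[X] = -4/3


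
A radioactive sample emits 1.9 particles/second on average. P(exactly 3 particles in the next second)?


Poisson(λ=1.9): P(X=3) = e^(-λ)×λ^k/k!
= e^(-1.9) × 1.9^3 / 3!
≈ 0.1495686192 × 6.859 / 6 ≈ 0.170982

P(X=3) ≈ 0.170982 ≈ 17.10%


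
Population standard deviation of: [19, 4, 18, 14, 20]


Mean = 75/5 = 15
  (19-15)²=16
  (4-15)²=121
  (18-15)²=9
  (14-15)²=1
  (20-15)²=25
Σ(x-μ)² = 172
σ² = 172/5

σ = √(172/5) ≈ 5.8652


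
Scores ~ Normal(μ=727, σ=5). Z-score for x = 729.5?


z = (x - μ)/σ = (729.5 - 727)/5 = 0.5

z = 0.5


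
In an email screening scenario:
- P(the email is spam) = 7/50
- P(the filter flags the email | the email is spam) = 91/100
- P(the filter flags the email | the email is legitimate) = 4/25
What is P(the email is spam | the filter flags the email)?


Using Bayes' theorem:
P(A|B) = P(B|A)·P(A) / P(B)

P(the filter flags the email) = 91/100 × 7/50 + 4/25 × 43/50
= 637/5000 + 86/625 = 53/200

P(the email is spam|the filter flags the email) = (637/5000) / (53/200) = 637/1325

P(the email is spam|the filter flags the email) = 637/1325 ≈ 48.08%


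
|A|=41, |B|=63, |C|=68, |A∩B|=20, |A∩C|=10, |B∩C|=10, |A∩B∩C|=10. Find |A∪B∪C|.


|A∪B∪C| = 41+63+68-20-10-10+10 = 142

|A∪B∪C| = 142


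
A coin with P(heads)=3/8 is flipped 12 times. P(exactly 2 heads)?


Binomial: P(X=2) = C(12,2)×p^2×(1-p)^10
= 66 × 9/64 × 9765625/1073741824 = 2900390625/34359738368

P(X=2) = 2900390625/34359738368 ≈ 8.44%


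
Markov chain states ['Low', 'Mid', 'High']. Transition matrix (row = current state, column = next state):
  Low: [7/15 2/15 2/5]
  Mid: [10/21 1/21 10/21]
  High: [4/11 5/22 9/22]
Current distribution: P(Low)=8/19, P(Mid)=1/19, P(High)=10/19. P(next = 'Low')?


P(next=Low) = Σᵢ P(now=i)×P(i→Low)
= 8/19×7/15 + 1/19×10/21 + 10/19×4/11
= 56/285 + 10/399 + 40/209 = 9062/21945

P = 9062/21945 ≈ 0.4129


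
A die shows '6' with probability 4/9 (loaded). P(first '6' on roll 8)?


Geometric: P(X=8) = (1-p)^(k-1)×p = (5/9)^7×4/9 = 312500/43046721

P(X=8) = 312500/43046721 ≈ 0.73%


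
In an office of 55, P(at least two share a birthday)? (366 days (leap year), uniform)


P(all different) = Π(366-i)/366 for i=0..54
= 0.013909
P(match) = 1 - 0.013909 = 0.986091

P ≈ 0.9861 ≈ 98.61%


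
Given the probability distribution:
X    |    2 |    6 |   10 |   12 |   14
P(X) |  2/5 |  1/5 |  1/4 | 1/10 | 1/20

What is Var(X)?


E[X] = 32/5
E[X²] = 58
Var(X) = E[X²] - (E[X])² = 58 - 1024/25 = 426/25

Var(X) = 426/25 ≈ 17.0400


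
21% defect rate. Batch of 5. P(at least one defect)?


P(all good) = (79/100)^5 = 3077056399/10000000000
P(≥1 defect) = 6922943601/10000000000

P = 6922943601/10000000000 ≈ 69.23%


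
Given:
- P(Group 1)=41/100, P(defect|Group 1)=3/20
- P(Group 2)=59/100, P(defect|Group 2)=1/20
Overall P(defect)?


P(B) = Σ P(B|Aᵢ)×P(Aᵢ)
  3/20×41/100 = 123/2000
  1/20×59/100 = 59/2000
Sum = 91/1000

P(defect) = 91/1000 ≈ 9.10%


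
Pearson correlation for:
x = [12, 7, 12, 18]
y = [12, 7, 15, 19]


n=4, Σx=49, Σy=53, Σxy=715, Σx²=661, Σy²=779
r = (4×715 - 49×53)/√((4×661 - 49²)(4×779 - 53²))
= 263/√(243×307) = 263/√74601 ≈ 263/273.1318 ≈ 0.9629

r ≈ 0.9629


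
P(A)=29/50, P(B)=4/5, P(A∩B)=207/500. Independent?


P(A)×P(B) = 58/125
P(A∩B) = 207/500
Not equal → NOT independent

No, not independent


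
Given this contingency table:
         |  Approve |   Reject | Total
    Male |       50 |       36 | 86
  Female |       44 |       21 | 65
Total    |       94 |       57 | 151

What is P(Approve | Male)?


P(Approve | Male) = 50/(50+36) = 50/86 = 25/43

P(Approve|Male) = 25/43 ≈ 58.14%


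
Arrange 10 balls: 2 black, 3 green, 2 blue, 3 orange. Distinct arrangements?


10!/(2!×3!×2!×3!) = 25200

25200


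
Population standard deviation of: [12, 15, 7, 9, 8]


Mean = 51/5
  (12-51/5)²=81/25
  (15-51/5)²=576/25
  (7-51/5)²=256/25
  (9-51/5)²=36/25
  (8-51/5)²=121/25
Σ(x-μ)² = 214/5
σ² = (214/5)/5 = 214/25

σ = √(214/25) ≈ 2.9257


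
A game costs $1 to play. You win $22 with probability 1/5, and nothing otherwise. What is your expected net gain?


E[gain] = (22-1)×1/5 + (-1)×4/5
= 21/5 - 4/5 = 17/5

Expected net gain = $17/5 ≈ $3.40


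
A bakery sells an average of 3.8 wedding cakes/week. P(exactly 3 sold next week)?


Poisson(λ=3.8): P(X=3) = e^(-λ)×λ^k/k!
= e^(-3.8) × 3.8^3 / 3!
≈ 0.02237077186 × 54.872 / 6 ≈ 0.204588

P(X=3) ≈ 0.204588 ≈ 20.46%


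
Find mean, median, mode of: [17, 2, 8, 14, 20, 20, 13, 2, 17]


Sorted: [2, 2, 8, 13, 14, 17, 17, 20, 20]
Mean = 113/9
Median = 14
Freq: {17: 2, 2: 2, 8: 1, 14: 1, 20: 2, 13: 1}
Mode: [2, 17, 20]

Mean=113/9, Median=14, Mode=[2, 17, 20]


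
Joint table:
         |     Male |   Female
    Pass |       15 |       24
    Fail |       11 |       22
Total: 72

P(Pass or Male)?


P(Pass∨Male) = P(Pass) + P(Male) - P(Pass∧Male)
= (39 + 26 - 15)/72 = 50/72 = 25/36

P = 25/36 ≈ 69.44%


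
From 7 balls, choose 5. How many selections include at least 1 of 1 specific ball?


Complement: C(7,5) - C(6,5) = 21 - 6 = 15

15


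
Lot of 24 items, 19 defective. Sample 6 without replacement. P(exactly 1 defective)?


Hypergeometric: C(19,1)×C(5,5)/C(24,6)
= 19×1/134596 = 1/7084

P(X=1) = 1/7084 ≈ 0.01%


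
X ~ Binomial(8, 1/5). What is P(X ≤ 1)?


P(X ≤ 1) = Σ P(X=i) for i=0..1
P(X=0) = 65536/390625
P(X=1) = 131072/390625
Sum = 196608/390625

P(X ≤ 1) = 196608/390625 ≈ 50.33%


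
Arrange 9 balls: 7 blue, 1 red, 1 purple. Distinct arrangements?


9!/(7!×1!×1!) = 72

72


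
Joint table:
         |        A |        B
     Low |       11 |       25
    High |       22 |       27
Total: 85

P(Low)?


P(Low) = (11+25)/85 = 36/85

P(Low) = 36/85 ≈ 42.35%


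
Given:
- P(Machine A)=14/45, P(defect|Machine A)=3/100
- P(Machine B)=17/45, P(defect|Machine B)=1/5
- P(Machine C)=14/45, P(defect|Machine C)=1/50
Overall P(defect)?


P(B) = Σ P(B|Aᵢ)×P(Aᵢ)
  3/100×14/45 = 7/750
  1/5×17/45 = 17/225
  1/50×14/45 = 7/1125
Sum = 41/450

P(defect) = 41/450 ≈ 9.11%


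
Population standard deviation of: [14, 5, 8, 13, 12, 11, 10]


Mean = 73/7
  (14-73/7)²=625/49
  (5-73/7)²=1444/49
  (8-73/7)²=289/49
  (13-73/7)²=324/49
  (12-73/7)²=121/49
  (11-73/7)²=16/49
  (10-73/7)²=9/49
Σ(x-μ)² = 404/7
σ² = (404/7)/7 = 404/49

σ = √(404/49) ≈ 2.8714


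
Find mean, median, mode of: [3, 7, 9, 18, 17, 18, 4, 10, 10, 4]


Sorted: [3, 4, 4, 7, 9, 10, 10, 17, 18, 18]
Mean = 100/10 = 10
Median = 19/2
Freq: {3: 1, 7: 1, 9: 1, 18: 2, 17: 1, 4: 2, 10: 2}
Mode: [4, 10, 18]

Mean=10, Median=19/2, Mode=[4, 10, 18]


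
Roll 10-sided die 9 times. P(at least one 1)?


P(no 1)^9 = (9/10)^9 = 387420489/1000000000
P(≥1) = 1 - 387420489/1000000000 = 612579511/1000000000

P = 612579511/1000000000 ≈ 61.26%


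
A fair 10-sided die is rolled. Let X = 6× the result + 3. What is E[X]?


E[die] = (1+10)/2 = 11/2
E[X] = 6×11/2 + 3 = 36

E[X] = 36


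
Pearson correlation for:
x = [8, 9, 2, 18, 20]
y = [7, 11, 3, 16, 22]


n=5, Σx=57, Σy=59, Σxy=889, Σx²=873, Σy²=919
r = (5×889 - 57×59)/√((5×873 - 57²)(5×919 - 59²))
= 1082/√(1116×1114) = 1082/√1243224 ≈ 1082/1114.9996 ≈ 0.9704

r ≈ 0.9704


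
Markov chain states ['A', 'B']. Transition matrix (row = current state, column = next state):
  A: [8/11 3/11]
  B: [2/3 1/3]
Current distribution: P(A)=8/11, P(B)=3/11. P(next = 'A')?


P(next=A) = Σᵢ P(now=i)×P(i→A)
= 8/11×8/11 + 3/11×2/3
= 64/121 + 2/11 = 86/121

P = 86/121 ≈ 0.7107


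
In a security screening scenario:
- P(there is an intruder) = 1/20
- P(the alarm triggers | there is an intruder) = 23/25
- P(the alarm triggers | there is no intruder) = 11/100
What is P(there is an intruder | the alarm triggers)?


Using Bayes' theorem:
P(A|B) = P(B|A)·P(A) / P(B)

P(the alarm triggers) = 23/25 × 1/20 + 11/100 × 19/20
= 23/500 + 209/2000 = 301/2000

P(there is an intruder|the alarm triggers) = (23/500) / (301/2000) = 92/301

P(there is an intruder|the alarm triggers) = 92/301 ≈ 30.56%


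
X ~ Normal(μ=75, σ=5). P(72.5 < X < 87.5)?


z₁=(72.5-75)/5=-0.5, z₂=(87.5-75)/5=2.5
P = Φ(2.5) - Φ(-0.5) = 0.993790 - 0.308538 = 0.685252 ≈ 0.6853

P(72.5 < X < 87.5) ≈ 0.6853


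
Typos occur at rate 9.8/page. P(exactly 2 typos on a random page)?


Poisson(λ=9.8): P(X=2) = e^(-λ)×λ^k/k!
= e^(-9.8) × 9.8^2 / 2!
≈ 5.545159943e-05 × 96.04 / 2 ≈ 0.002663

P(X=2) ≈ 0.002663 ≈ 0.27%


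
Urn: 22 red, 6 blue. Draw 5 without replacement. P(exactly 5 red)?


Hypergeometric: C(22,5)×C(6,0)/C(28,5)
= 26334×1/98280 = 209/780

P(X=5) = 209/780 ≈ 26.79%


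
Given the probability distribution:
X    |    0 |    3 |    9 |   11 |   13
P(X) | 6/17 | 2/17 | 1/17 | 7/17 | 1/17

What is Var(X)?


E[X] = 105/17
E[X²] = 1115/17
Var(X) = E[X²] - (E[X])² = 1115/17 - 11025/289 = 7930/289

Var(X) = 7930/289 ≈ 27.4394


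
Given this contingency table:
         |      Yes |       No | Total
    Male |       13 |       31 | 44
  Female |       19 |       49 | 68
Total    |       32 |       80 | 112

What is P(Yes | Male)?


P(Yes | Male) = 13/(13+31) = 13/44

P(Yes|Male) = 13/44 ≈ 29.55%


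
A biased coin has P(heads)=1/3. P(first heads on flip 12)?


Geometric: P(X=12) = (1-p)^(k-1)×p = (2/3)^11×1/3 = 2048/531441

P(X=12) = 2048/531441 ≈ 0.39%


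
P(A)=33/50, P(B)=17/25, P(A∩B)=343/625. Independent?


P(A)×P(B) = 561/1250
P(A∩B) = 343/625
Not equal → NOT independent

No, not independent


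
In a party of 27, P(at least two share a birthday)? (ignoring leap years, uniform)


P(all different) = Π(365-i)/365 for i=0..26
= 0.373141
P(match) = 1 - 0.373141 = 0.626859

P ≈ 0.6269 ≈ 62.69%


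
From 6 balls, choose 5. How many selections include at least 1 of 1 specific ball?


Complement: C(6,5) - C(5,5) = 6 - 1 = 5

5


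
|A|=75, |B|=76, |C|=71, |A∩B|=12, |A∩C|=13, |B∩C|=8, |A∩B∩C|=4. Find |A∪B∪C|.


|A∪B∪C| = 75+76+71-12-13-8+4 = 193

|A∪B∪C| = 193


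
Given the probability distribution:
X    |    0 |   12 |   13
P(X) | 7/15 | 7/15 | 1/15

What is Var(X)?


E[X] = 97/15
E[X²] = 1177/15
Var(X) = E[X²] - (E[X])² = 1177/15 - 9409/225 = 8246/225

Var(X) = 8246/225 ≈ 36.6489


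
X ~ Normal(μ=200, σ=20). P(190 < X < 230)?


z₁=(190-200)/20=-0.5, z₂=(230-200)/20=1.5
P = Φ(1.5) - Φ(-0.5) = 0.933193 - 0.308538 = 0.624655 ≈ 0.6247

P(190 < X < 230) ≈ 0.6247


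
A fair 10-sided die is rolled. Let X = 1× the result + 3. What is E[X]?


E[die] = (1+10)/2 = 11/2
E[X] = 1×11/2 + 3 = 17/2

E[X] = 17/2


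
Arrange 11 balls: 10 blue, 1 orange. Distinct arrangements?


11!/(10!×1!) = 11

11


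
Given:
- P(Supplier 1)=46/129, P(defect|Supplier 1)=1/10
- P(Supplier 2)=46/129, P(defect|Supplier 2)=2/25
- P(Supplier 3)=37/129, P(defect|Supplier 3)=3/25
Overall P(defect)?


P(B) = Σ P(B|Aᵢ)×P(Aᵢ)
  1/10×46/129 = 23/645
  2/25×46/129 = 92/3225
  3/25×37/129 = 37/1075
Sum = 106/1075

P(defect) = 106/1075 ≈ 9.86%


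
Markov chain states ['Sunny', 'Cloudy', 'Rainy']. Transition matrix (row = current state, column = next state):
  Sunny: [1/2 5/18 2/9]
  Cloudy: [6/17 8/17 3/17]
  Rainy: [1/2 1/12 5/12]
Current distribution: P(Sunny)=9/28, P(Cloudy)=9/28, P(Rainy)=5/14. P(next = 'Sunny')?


P(next=Sunny) = Σᵢ P(now=i)×P(i→Sunny)
= 9/28×1/2 + 9/28×6/17 + 5/14×1/2
= 9/56 + 27/238 + 5/28 = 431/952

P = 431/952 ≈ 0.4527


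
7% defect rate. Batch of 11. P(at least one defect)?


P(all good) = (93/100)^11 = 4501035456767426597157/10000000000000000000000
P(≥1 defect) = 5498964543232573402843/10000000000000000000000

P = 5498964543232573402843/10000000000000000000000 ≈ 54.99%


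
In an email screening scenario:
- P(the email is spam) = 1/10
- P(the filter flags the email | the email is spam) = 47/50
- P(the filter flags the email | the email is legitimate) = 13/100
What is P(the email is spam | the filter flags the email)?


Using Bayes' theorem:
P(A|B) = P(B|A)·P(A) / P(B)

P(the filter flags the email) = 47/50 × 1/10 + 13/100 × 9/10
= 47/500 + 117/1000 = 211/1000

P(the email is spam|the filter flags the email) = (47/500) / (211/1000) = 94/211

P(the email is spam|the filter flags the email) = 94/211 ≈ 44.55%


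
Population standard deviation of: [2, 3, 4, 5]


Mean = 14/4 = 7/2
  (2-7/2)²=9/4
  (3-7/2)²=1/4
  (4-7/2)²=1/4
  (5-7/2)²=9/4
Σ(x-μ)² = 5
σ² = 5/4

σ = √(5/4) ≈ 1.1180


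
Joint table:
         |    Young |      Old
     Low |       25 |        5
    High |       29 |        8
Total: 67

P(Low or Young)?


P(Low∨Young) = P(Low) + P(Young) - P(Low∧Young)
= (30 + 54 - 25)/67 = 59/67

P = 59/67 ≈ 88.06%


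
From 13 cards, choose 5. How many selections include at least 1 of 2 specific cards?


Complement: C(13,5) - C(11,5) = 1287 - 462 = 825

825


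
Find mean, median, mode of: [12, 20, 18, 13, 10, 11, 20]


Sorted: [10, 11, 12, 13, 18, 20, 20]
Mean = 104/7
Median = 13
Freq: {12: 1, 20: 2, 18: 1, 13: 1, 10: 1, 11: 1}
Mode: [20]

Mean=104/7, Median=13, Mode=20


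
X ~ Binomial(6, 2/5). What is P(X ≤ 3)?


P(X ≤ 3) = Σ P(X=i) for i=0..3
P(X=0) = 729/15625
P(X=1) = 2916/15625
P(X=2) = 972/3125
P(X=3) = 864/3125
Sum = 513/625

P(X ≤ 3) = 513/625 ≈ 82.08%


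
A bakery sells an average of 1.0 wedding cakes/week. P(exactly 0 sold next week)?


Poisson(λ=1.0): P(X=0) = e^(-λ)×λ^k/k!
= e^(-1.0) × 1.0^0 / 0!
≈ 0.3678794412 × 1 / 1 ≈ 0.367879

P(X=0) ≈ 0.367879 ≈ 36.79%


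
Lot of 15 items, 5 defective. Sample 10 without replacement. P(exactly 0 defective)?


Hypergeometric: C(5,0)×C(10,10)/C(15,10)
= 1×1/3003 = 1/3003

P(X=0) = 1/3003 ≈ 0.03%


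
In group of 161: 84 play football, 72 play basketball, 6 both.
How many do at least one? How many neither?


|A∪B| = 84+72-6 = 150
Neither = 161-150 = 11

At least one: 150; Neither: 11


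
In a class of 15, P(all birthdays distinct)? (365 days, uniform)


P(all different) = Π(365-i)/365 for i=0..14
= (365/365)×(364/365)×...×(351/365)
= 0.747099

P ≈ 0.7471 ≈ 74.71%


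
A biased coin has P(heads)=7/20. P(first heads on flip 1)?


Geometric: P(X=1) = (1-p)^(k-1)×p = (13/20)^0×7/20 = 7/20

P(X=1) = 7/20 ≈ 35.00%


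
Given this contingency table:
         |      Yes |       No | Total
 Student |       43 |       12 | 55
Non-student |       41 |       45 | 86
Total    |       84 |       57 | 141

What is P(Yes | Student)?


P(Yes | Student) = 43/(43+12) = 43/55

P(Yes|Student) = 43/55 ≈ 78.18%


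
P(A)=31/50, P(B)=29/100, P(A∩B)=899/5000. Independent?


P(A)×P(B) = 899/5000
P(A∩B) = 899/5000
Equal ✓ → Independent

Yes, independent


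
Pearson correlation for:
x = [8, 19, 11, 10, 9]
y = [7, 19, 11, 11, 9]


n=5, Σx=57, Σy=57, Σxy=729, Σx²=727, Σy²=733
r = (5×729 - 57×57)/√((5×727 - 57²)(5×733 - 57²))
= 396/√(386×416) = 396/√160576 ≈ 396/400.7194 ≈ 0.9882

r ≈ 0.9882


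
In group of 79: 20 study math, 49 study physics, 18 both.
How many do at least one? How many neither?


|A∪B| = 20+49-18 = 51
Neither = 79-51 = 28

At least one: 51; Neither: 28


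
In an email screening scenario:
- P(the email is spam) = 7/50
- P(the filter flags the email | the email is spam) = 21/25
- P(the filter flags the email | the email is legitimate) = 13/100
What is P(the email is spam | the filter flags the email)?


Using Bayes' theorem:
P(A|B) = P(B|A)·P(A) / P(B)

P(the filter flags the email) = 21/25 × 7/50 + 13/100 × 43/50
= 147/1250 + 559/5000 = 1147/5000

P(the email is spam|the filter flags the email) = (147/1250) / (1147/5000) = 588/1147

P(the email is spam|the filter flags the email) = 588/1147 ≈ 51.26%


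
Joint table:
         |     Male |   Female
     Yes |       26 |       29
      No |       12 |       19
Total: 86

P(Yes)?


P(Yes) = (26+29)/86 = 55/86

P(Yes) = 55/86 ≈ 63.95%


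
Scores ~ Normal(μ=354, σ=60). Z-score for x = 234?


z = (x - μ)/σ = (234 - 354)/60 = -2.0

z = -2.0


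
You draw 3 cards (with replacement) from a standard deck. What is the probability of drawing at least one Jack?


P(not a Jack) = 48/52 = 12/13
P(none in 3 draws) = (12/13)^3 = 1728/2197
P(≥1 Jack) = 1 - 1728/2197 = 469/2197

P = 469/2197 ≈ 21.35%


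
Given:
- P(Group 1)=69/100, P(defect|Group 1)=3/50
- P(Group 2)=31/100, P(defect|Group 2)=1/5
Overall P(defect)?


P(B) = Σ P(B|Aᵢ)×P(Aᵢ)
  3/50×69/100 = 207/5000
  1/5×31/100 = 31/500
Sum = 517/5000

P(defect) = 517/5000 ≈ 10.34%


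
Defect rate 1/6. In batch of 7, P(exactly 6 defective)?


Binomial: P(X=6) = C(7,6)×p^6×(1-p)^1
= 7 × 1/46656 × 5/6 = 35/279936

P(X=6) = 35/279936 ≈ 0.01%


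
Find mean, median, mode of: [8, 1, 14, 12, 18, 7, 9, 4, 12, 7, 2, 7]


Sorted: [1, 2, 4, 7, 7, 7, 8, 9, 12, 12, 14, 18]
Mean = 101/12
Median = 15/2
Freq: {8: 1, 1: 1, 14: 1, 12: 2, 18: 1, 7: 3, 9: 1, 4: 1, 2: 1}
Mode: [7]

Mean=101/12, Median=15/2, Mode=7


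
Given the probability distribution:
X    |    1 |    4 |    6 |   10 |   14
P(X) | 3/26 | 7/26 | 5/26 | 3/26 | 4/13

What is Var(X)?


E[X] = 203/26
E[X²] = 2163/26
Var(X) = E[X²] - (E[X])² = 2163/26 - 41209/676 = 15029/676

Var(X) = 15029/676 ≈ 22.2322


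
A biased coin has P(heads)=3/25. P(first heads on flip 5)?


Geometric: P(X=5) = (1-p)^(k-1)×p = (22/25)^4×3/25 = 702768/9765625

P(X=5) = 702768/9765625 ≈ 7.20%


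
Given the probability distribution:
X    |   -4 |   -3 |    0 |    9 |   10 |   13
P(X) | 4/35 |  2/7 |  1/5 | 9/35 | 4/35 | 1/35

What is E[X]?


E[X] = Σ x·P(X=x)
= (-4)×(4/35) + (-3)×(2/7) + (0)×(1/5) + (9)×(9/35) + (10)×(4/35) + (13)×(1/35)
= 88/35

E[X] = 88/35


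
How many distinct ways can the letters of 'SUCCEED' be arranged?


Letters: 7, freq: {'S': 1, 'U': 1, 'C': 2, 'E': 2, 'D': 1}
7!/(1!×1!×2!×2!×1!) = 5040/4 = 1260

1260


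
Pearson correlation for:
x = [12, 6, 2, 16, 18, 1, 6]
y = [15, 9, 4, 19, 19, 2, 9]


n=7, Σx=61, Σy=77, Σxy=944, Σx²=801, Σy²=1129
r = (7×944 - 61×77)/√((7×801 - 61²)(7×1129 - 77²))
= 1911/√(1886×1974) = 1911/√3722964 ≈ 1911/1929.4984 ≈ 0.9904

r ≈ 0.9904


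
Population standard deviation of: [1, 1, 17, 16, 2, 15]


Mean = 52/6 = 26/3
  (1-26/3)²=529/9
  (1-26/3)²=529/9
  (17-26/3)²=625/9
  (16-26/3)²=484/9
  (2-26/3)²=400/9
  (15-26/3)²=361/9
Σ(x-μ)² = 976/3
σ² = (976/3)/6 = 488/9

σ = √(488/9) ≈ 7.3636


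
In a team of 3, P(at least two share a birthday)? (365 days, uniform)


P(all different) = Π(365-i)/365 for i=0..2
= 0.991796
P(match) = 1 - 0.991796 = 0.008204

P ≈ 0.0082 ≈ 0.82%


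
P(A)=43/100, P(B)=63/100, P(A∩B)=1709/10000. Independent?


P(A)×P(B) = 2709/10000
P(A∩B) = 1709/10000
Not equal → NOT independent

No, not independent


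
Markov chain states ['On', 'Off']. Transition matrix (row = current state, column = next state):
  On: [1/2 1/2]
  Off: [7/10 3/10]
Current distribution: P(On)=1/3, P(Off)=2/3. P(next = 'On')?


P(next=On) = Σᵢ P(now=i)×P(i→On)
= 1/3×1/2 + 2/3×7/10
= 1/6 + 7/15 = 19/30

P = 19/30 ≈ 0.6333


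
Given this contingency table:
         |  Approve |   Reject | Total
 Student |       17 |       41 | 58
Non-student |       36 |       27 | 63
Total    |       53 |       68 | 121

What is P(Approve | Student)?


P(Approve | Student) = 17/(17+41) = 17/58

P(Approve|Student) = 17/58 ≈ 29.31%


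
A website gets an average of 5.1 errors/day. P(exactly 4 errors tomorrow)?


Poisson(λ=5.1): P(X=4) = e^(-λ)×λ^k/k!
= e^(-5.1) × 5.1^4 / 4!
≈ 0.006096746566 × 676.5201 / 24 ≈ 0.171857

P(X=4) ≈ 0.171857 ≈ 17.19%


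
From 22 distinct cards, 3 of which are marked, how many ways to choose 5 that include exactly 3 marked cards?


Choose 3 of the 3 marked cards and 2 of the other 19 cards:
C(3,3)×C(19,2) = 1×171 = 171

171


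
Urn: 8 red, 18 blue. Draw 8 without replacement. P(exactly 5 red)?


Hypergeometric: C(8,5)×C(18,3)/C(26,8)
= 56×816/1562275 = 45696/1562275

P(X=5) = 45696/1562275 ≈ 2.92%


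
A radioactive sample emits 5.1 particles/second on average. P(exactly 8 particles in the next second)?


Poisson(λ=5.1): P(X=8) = e^(-λ)×λ^k/k!
= e^(-5.1) × 5.1^8 / 8!
≈ 0.006096746566 × 457679.445704 / 40320 ≈ 0.069205

P(X=8) ≈ 0.069205 ≈ 6.92%


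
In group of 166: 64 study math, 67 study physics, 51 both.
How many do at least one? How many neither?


|A∪B| = 64+67-51 = 80
Neither = 166-80 = 86

At least one: 80; Neither: 86


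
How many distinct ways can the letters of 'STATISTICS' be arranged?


Letters: 10, freq: {'S': 3, 'T': 3, 'A': 1, 'I': 2, 'C': 1}
10!/(3!×3!×1!×2!×1!) = 3628800/72 = 50400

50400


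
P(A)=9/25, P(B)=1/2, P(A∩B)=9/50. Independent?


P(A)×P(B) = 9/50
P(A∩B) = 9/50
Equal ✓ → Independent

Yes, independent


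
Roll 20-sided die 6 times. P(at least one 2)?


P(no 2)^6 = (19/20)^6 = 47045881/64000000
P(≥1) = 1 - 47045881/64000000 = 16954119/64000000

P = 16954119/64000000 ≈ 26.49%


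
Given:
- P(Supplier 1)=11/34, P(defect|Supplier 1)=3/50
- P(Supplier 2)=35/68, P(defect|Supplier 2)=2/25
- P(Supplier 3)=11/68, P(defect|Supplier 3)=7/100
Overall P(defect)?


P(B) = Σ P(B|Aᵢ)×P(Aᵢ)
  3/50×11/34 = 33/1700
  2/25×35/68 = 7/170
  7/100×11/68 = 77/6800
Sum = 489/6800

P(defect) = 489/6800 ≈ 7.19%


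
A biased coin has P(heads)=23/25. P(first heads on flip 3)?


Geometric: P(X=3) = (1-p)^(k-1)×p = (2/25)^2×23/25 = 92/15625

P(X=3) = 92/15625 ≈ 0.59%


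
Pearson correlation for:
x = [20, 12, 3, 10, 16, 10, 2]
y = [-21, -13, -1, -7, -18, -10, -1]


n=7, Σx=73, Σy=-71, Σxy=-1039, Σx²=1013, Σy²=1085
r = (7×(-1039) - 73×(-71))/√((7×1013 - 73²)(7×1085 - (-71)²))
= -2090/√(1762×2554) = -2090/√4500148 ≈ -2090/2121.3552 ≈ -0.9852

r ≈ -0.9852


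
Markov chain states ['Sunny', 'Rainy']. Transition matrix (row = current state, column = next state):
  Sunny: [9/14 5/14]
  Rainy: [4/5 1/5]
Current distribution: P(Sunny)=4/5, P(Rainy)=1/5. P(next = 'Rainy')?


P(next=Rainy) = Σᵢ P(now=i)×P(i→Rainy)
= 4/5×5/14 + 1/5×1/5
= 2/7 + 1/25 = 57/175

P = 57/175 ≈ 0.3257


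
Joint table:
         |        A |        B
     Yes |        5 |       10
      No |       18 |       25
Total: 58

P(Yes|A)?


P(Yes|A) = 5/(5+18) = 5/23

P = 5/23 ≈ 21.74%


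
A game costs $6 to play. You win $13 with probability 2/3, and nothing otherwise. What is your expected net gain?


E[gain] = (13-6)×2/3 + (-6)×1/3
= 14/3 - 2 = 8/3

Expected net gain = $8/3 ≈ $2.67


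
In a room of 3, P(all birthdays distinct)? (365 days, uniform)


P(all different) = Π(365-i)/365 for i=0..2
= (365/365)×(364/365)×...×(363/365)
= 0.991796

P ≈ 0.9918 ≈ 99.18%


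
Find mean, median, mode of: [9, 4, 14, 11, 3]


Sorted: [3, 4, 9, 11, 14]
Mean = 41/5
Median = 9
Freq: {9: 1, 4: 1, 14: 1, 11: 1, 3: 1}
Mode: No mode

Mean=41/5, Median=9, Mode=No mode


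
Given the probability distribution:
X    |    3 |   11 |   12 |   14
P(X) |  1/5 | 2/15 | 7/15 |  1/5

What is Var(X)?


E[X] = 157/15
E[X²] = 373/3
Var(X) = E[X²] - (E[X])² = 373/3 - 24649/225 = 3326/225

Var(X) = 3326/225 ≈ 14.7822


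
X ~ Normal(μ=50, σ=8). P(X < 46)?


z = (46-50)/8 = -0.5
P(Z < -0.5) = 0.3085

P(X < 46) ≈ 0.3085


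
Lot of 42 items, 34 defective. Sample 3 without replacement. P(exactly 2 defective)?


Hypergeometric: C(34,2)×C(8,1)/C(42,3)
= 561×8/11480 = 561/1435

P(X=2) = 561/1435 ≈ 39.09%


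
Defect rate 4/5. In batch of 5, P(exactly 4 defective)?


Binomial: P(X=4) = C(5,4)×p^4×(1-p)^1
= 5 × 256/625 × 1/5 = 256/625

P(X=4) = 256/625 ≈ 40.96%


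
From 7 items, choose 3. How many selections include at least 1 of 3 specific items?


Complement: C(7,3) - C(4,3) = 35 - 4 = 31

31


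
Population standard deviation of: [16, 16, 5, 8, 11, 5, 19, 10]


Mean = 90/8 = 45/4
  (16-45/4)²=361/16
  (16-45/4)²=361/16
  (5-45/4)²=625/16
  (8-45/4)²=169/16
  (11-45/4)²=1/16
  (5-45/4)²=625/16
  (19-45/4)²=961/16
  (10-45/4)²=25/16
Σ(x-μ)² = 391/2
σ² = (391/2)/8 = 391/16

σ = √(391/16) ≈ 4.9434


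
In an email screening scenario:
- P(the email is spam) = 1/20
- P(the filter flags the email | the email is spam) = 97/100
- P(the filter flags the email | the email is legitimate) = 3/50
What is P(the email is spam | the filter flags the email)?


Using Bayes' theorem:
P(A|B) = P(B|A)·P(A) / P(B)

P(the filter flags the email) = 97/100 × 1/20 + 3/50 × 19/20
= 97/2000 + 57/1000 = 211/2000

P(the email is spam|the filter flags the email) = (97/2000) / (211/2000) = 97/211

P(the email is spam|the filter flags the email) = 97/211 ≈ 45.97%


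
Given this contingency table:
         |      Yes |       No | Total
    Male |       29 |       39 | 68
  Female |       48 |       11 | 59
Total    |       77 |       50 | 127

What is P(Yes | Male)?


P(Yes | Male) = 29/(29+39) = 29/68

P(Yes|Male) = 29/68 ≈ 42.65%


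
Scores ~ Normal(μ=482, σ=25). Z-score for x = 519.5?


z = (x - μ)/σ = (519.5 - 482)/25 = 1.5

z = 1.5


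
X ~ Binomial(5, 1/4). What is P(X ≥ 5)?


P(X ≥ 5) = Σ P(X=i) for i=5..5
P(X=5) = 1/1024
Sum = 1/1024

P(X ≥ 5) = 1/1024 ≈ 0.10%


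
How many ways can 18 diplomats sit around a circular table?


Circular arrangements of 18 distinct objects: fix one position to break rotational symmetry.
(n-1)! = 17! = 355687428096000

355687428096000


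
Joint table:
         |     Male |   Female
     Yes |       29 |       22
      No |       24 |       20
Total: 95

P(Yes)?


P(Yes) = (29+22)/95 = 51/95

P(Yes) = 51/95 ≈ 53.68%


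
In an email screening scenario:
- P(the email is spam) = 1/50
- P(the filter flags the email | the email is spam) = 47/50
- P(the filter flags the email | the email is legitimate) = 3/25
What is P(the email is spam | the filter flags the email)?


Using Bayes' theorem:
P(A|B) = P(B|A)·P(A) / P(B)

P(the filter flags the email) = 47/50 × 1/50 + 3/25 × 49/50
= 47/2500 + 147/1250 = 341/2500

P(the email is spam|the filter flags the email) = (47/2500) / (341/2500) = 47/341

P(the email is spam|the filter flags the email) = 47/341 ≈ 13.78%


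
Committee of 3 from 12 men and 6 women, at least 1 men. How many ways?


Count by #men:
  1M,2W: C(12,1)×C(6,2)=180
  2M,1W: C(12,2)×C(6,1)=396
  3M,0W: C(12,3)×C(6,0)=220
Total = 796

796


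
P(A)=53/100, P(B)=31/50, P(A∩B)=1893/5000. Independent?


P(A)×P(B) = 1643/5000
P(A∩B) = 1893/5000
Not equal → NOT independent

No, not independent


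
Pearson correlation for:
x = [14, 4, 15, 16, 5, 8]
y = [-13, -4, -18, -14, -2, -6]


n=6, Σx=62, Σy=-57, Σxy=-750, Σx²=782, Σy²=745
r = (6×(-750) - 62×(-57))/√((6×782 - 62²)(6×745 - (-57)²))
= -966/√(848×1221) = -966/√1035408 ≈ -966/1017.5500 ≈ -0.9493

r ≈ -0.9493


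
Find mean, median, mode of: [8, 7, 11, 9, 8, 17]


Sorted: [7, 8, 8, 9, 11, 17]
Mean = 60/6 = 10
Median = 17/2
Freq: {8: 2, 7: 1, 11: 1, 9: 1, 17: 1}
Mode: [8]

Mean=10, Median=17/2, Mode=8


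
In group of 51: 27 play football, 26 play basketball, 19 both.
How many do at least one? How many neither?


|A∪B| = 27+26-19 = 34
Neither = 51-34 = 17

At least one: 34; Neither: 17


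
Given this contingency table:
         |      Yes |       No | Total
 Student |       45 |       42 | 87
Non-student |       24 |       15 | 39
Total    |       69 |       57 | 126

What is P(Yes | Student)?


P(Yes | Student) = 45/(45+42) = 45/87 = 15/29

P(Yes|Student) = 15/29 ≈ 51.72%


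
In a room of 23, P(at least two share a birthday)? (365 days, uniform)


P(all different) = Π(365-i)/365 for i=0..22
= 0.492703
P(match) = 1 - 0.492703 = 0.507297

P ≈ 0.5073 ≈ 50.73%


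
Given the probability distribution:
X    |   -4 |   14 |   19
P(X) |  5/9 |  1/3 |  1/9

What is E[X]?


E[X] = Σ x·P(X=x)
= (-4)×(5/9) + (14)×(1/3) + (19)×(1/9)
= 41/9

E[X] = 41/9


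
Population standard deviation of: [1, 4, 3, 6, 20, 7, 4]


Mean = 45/7
  (1-45/7)²=1444/49
  (4-45/7)²=289/49
  (3-45/7)²=576/49
  (6-45/7)²=9/49
  (20-45/7)²=9025/49
  (7-45/7)²=16/49
  (4-45/7)²=289/49
Σ(x-μ)² = 1664/7
σ² = (1664/7)/7 = 1664/49

σ = √(1664/49) ≈ 5.8275


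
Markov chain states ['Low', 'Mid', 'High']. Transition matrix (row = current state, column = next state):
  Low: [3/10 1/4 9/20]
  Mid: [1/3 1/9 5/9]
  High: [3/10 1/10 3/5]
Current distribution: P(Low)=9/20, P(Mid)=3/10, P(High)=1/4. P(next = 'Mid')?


P(next=Mid) = Σᵢ P(now=i)×P(i→Mid)
= 9/20×1/4 + 3/10×1/9 + 1/4×1/10
= 9/80 + 1/30 + 1/40 = 41/240

P = 41/240 ≈ 0.1708


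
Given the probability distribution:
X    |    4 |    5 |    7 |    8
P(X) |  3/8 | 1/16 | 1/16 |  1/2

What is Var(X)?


E[X] = 25/4
E[X²] = 341/8
Var(X) = E[X²] - (E[X])² = 341/8 - 625/16 = 57/16

Var(X) = 57/16 ≈ 3.5625
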